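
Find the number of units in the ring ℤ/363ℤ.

220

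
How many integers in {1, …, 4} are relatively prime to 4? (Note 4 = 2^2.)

2

φ(2^2) = 2^1·(2−1) = 2·1 = 2.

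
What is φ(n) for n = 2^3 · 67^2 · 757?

φ(2^3) = 2^3 − 2^2 = 8 − 4 = 4.
φ(67^2) = 67^1·(67−1) = 67·66 = 4422.
φ(757) = 757 − 1 = 756.
φ(27185384) = 4 × 4422 × 756 = 13372128.

13372128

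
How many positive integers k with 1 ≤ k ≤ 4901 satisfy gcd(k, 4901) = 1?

4368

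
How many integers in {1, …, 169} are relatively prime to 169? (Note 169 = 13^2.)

156

φ(169) = 169 · (1 − 1/13)
       = 169 · 12/13 = 156.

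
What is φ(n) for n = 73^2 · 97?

504576

φ(516913) = 516913 · (1 − 1/73) · (1 − 1/97)
       = 516913 · 6912/7081 = 504576.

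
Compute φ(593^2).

351056

φ(593^2) = 593^1·(593−1) = 593·592 = 351056.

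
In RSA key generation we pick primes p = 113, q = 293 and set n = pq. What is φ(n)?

φ(113) = 113 − 1 = 112.
φ(293) = 293 − 1 = 292.
Since φ is multiplicative, φ(33109) = 112 · 292 = 32704.

32704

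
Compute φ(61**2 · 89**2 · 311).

8886187200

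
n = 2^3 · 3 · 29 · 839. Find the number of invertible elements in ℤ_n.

187712

φ(583944) = 583944 · (1 − 1/2) · (1 − 1/3) · (1 − 1/29) · (1 − 1/839)
       = 583944 · 46928/145986 = 187712.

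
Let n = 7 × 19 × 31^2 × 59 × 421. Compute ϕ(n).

2446718400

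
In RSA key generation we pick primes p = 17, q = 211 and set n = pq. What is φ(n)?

φ(3587) = 3587 · (1 − 1/17) · (1 − 1/211)
       = 3587 · 3360/3587 = 3360.

3360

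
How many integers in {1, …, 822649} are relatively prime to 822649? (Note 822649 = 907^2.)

φ(907^2) = 907^1·(907−1) = 907·906 = 821742.

821742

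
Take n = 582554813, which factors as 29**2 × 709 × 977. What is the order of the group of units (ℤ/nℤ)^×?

φ(582554813) = 582554813 · (1 − 1/29) · (1 − 1/709) · (1 − 1/977)
       = 582554813 · 19348224/20088097 = 561098496.

561098496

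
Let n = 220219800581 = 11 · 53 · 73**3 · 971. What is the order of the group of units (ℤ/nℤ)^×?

φ(11) = 11 − 1 = 10.
φ(53) = 53 − 1 = 52.
φ(73^3) = 73^2·(73−1) = 5329·72 = 383688.
φ(971) = 971 − 1 = 970.
φ(220219800581) = 10 × 52 × 383688 × 970 = 193532227200.

193532227200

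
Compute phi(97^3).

903264

φ(912673) = 912673 · (1 − 1/97)
       = 912673 · 96/97 = 903264.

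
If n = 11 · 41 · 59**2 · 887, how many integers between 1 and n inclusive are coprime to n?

φ(1392528797) = 1392528797 · (1 − 1/11) · (1 − 1/41) · (1 − 1/59) · (1 − 1/887)
       = 1392528797 · 20555200/23602183 = 1212756800.

1212756800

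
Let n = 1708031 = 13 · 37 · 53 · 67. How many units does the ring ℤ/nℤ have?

φ(13) = 13 − 1 = 12.
φ(37) = 37 − 1 = 36.
φ(53) = 53 − 1 = 52.
φ(67) = 67 − 1 = 66.
φ(1708031) = 12 × 36 × 52 × 66 = 1482624.

1482624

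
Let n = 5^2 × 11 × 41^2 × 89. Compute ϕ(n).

φ(5^2) = 5^1·(5−1) = 5·4 = 20.
φ(11) = 11 − 1 = 10.
φ(41^2) = 41^1·(41−1) = 41·40 = 1640.
φ(89) = 89 − 1 = 88.
φ(41142475) = 20 × 10 × 1640 × 88 = 28864000.

28864000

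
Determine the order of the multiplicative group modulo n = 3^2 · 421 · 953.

φ(3^2) = 3^1·(3−1) = 3·2 = 6.
φ(421) = 421 − 1 = 420.
φ(953) = 953 − 1 = 952.
φ(3610917) = 6 × 420 × 952 = 2399040.

2399040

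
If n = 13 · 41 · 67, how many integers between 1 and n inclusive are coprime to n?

31680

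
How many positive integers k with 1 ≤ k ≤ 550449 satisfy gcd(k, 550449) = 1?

326592

Prime factorization: 550449 = 3^3 · 19 · 29 · 37.
φ(3^3) = 3^2·(3−1) = 9·2 = 18.
φ(19) = 19 − 1 = 18.
φ(29) = 29 − 1 = 28.
φ(37) = 37 − 1 = 36.
Since φ is multiplicative, φ(550449) = 18 · 18 · 28 · 36 = 326592.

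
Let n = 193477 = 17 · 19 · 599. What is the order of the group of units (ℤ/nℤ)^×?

172224

φ(193477) = 193477 · (1 − 1/17) · (1 − 1/19) · (1 − 1/599)
       = 193477 · 172224/193477 = 172224.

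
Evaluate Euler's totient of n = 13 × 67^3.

φ(13) = 13 − 1 = 12.
φ(67^3) = 67^2·(67−1) = 4489·66 = 296274.
Multiply: 12 · 296274 = 3555288.

3555288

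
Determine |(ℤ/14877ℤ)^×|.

Factor 14877: 14877 = 3^3 * 19 * 29.
φ(14877) = 14877 · (1 − 1/3) · (1 − 1/19) · (1 − 1/29)
       = 14877 · 1008/1653 = 9072.

9072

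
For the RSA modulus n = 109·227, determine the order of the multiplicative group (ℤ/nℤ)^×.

24408

φ(pq) = (p−1)(q−1) = 108 · 226 = 24408.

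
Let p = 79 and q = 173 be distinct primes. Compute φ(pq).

13416

φ(79) = 79 − 1 = 78.
φ(173) = 173 − 1 = 172.
φ(13667) = 78 × 172 = 13416.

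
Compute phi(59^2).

3422

φ(3481) = 3481 · (1 − 1/59)
       = 3481 · 58/59 = 3422.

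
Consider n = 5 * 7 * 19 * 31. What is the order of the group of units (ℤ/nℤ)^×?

φ(5) = 5 − 1 = 4.
φ(7) = 7 − 1 = 6.
φ(19) = 19 − 1 = 18.
φ(31) = 31 − 1 = 30.
φ(20615) = 4 × 6 × 18 × 30 = 12960.

12960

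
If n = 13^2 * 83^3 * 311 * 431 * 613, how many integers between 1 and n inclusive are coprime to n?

φ(7939974642557399) = 7939974642557399 · (1 − 1/13) · (1 − 1/83) · (1 − 1/311) · (1 − 1/431) · (1 − 1/613)
       = 7939974642557399 · 80274326400/88658336507 = 7189127849404800.

7189127849404800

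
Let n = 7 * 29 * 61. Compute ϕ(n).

10080

φ(7) = 7 − 1 = 6.
φ(29) = 29 − 1 = 28.
φ(61) = 61 − 1 = 60.
Multiply: 6 · 28 · 60 = 10080.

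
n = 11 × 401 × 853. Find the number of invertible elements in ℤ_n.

3408000

φ(3762583) = 3762583 · (1 − 1/11) · (1 − 1/401) · (1 − 1/853)
       = 3762583 · 3408000/3762583 = 3408000.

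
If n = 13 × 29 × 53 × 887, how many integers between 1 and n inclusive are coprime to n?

15480192

φ(13) = 13 − 1 = 12.
φ(29) = 29 − 1 = 28.
φ(53) = 53 − 1 = 52.
φ(887) = 887 − 1 = 886.
Since φ is multiplicative, φ(17723147) = 12 · 28 · 52 · 886 = 15480192.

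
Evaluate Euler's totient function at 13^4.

φ(13^4) = 13^3·(13−1) = 2197·12 = 26364.

26364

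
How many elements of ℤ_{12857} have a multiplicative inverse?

11088

First factor: 12857 = 13 · 23 · 43.
φ(12857) = 12857 · (1 − 1/13) · (1 − 1/23) · (1 − 1/43)
       = 12857 · 11088/12857 = 11088.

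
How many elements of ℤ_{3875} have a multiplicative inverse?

3000

First factor: 3875 = 5**3 · 31.
φ(3875) = 3875 · (1 − 1/5) · (1 − 1/31)
       = 3875 · 120/155 = 3000.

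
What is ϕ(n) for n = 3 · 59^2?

φ(3) = 3 − 1 = 2.
φ(59^2) = 59^2 − 59^1 = 3481 − 59 = 3422.
Multiply: 2 · 3422 = 6844.

6844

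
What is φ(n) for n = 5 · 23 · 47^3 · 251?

2235508000

φ(5) = 5 − 1 = 4.
φ(23) = 23 − 1 = 22.
φ(47^3) = 47^3 − 47^2 = 103823 − 2209 = 101614.
φ(251) = 251 − 1 = 250.
φ(2996850895) = 4 × 22 × 101614 × 250 = 2235508000.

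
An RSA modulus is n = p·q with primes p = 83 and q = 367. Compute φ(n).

φ(pq) = (p−1)(q−1) = 82 · 366 = 30012.

30012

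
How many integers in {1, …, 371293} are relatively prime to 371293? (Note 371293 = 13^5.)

342732

φ(13^5) = 13^5 − 13^4 = 371293 − 28561 = 342732.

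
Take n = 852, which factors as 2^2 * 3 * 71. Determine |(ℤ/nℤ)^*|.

280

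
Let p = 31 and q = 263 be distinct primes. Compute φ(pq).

7860

φ(31) = 31 − 1 = 30.
φ(263) = 263 − 1 = 262.
φ(8153) = 30 × 262 = 7860.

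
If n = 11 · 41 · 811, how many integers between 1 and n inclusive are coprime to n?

324000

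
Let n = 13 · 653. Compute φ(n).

φ(8489) = 8489 · (1 − 1/13) · (1 − 1/653)
       = 8489 · 7824/8489 = 7824.

7824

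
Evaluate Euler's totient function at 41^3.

67240

φ(41^3) = 41^3 − 41^2 = 68921 − 1681 = 67240.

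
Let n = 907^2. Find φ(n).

821742

φ(822649) = 822649 · (1 − 1/907)
       = 822649 · 906/907 = 821742.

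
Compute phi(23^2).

506

φ(23^2) = 23^1·(23−1) = 23·22 = 506.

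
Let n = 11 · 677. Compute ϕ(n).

6760

φ(7447) = 7447 · (1 − 1/11) · (1 − 1/677)
       = 7447 · 6760/7447 = 6760.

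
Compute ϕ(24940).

Factor 24940: 24940 = 2^2 · 5 · 29 · 43.
φ(24940) = 24940 · (1 − 1/2) · (1 − 1/5) · (1 − 1/29) · (1 − 1/43)
       = 24940 · 4704/12470 = 9408.

9408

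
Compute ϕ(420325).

Factor 420325: 420325 = 5^2 · 17 · 23 · 43.
φ(5^2) = 5^2 − 5^1 = 25 − 5 = 20.
φ(17) = 17 − 1 = 16.
φ(23) = 23 − 1 = 22.
φ(43) = 43 − 1 = 42.
Since φ is multiplicative, φ(420325) = 20 · 16 · 22 · 42 = 295680.

295680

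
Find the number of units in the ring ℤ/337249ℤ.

Factor 337249: 337249 = 11 · 23 · 31 · 43.
φ(11) = 11 − 1 = 10.
φ(23) = 23 − 1 = 22.
φ(31) = 31 − 1 = 30.
φ(43) = 43 − 1 = 42.
Since φ is multiplicative, φ(337249) = 10 · 22 · 30 · 42 = 277200.

277200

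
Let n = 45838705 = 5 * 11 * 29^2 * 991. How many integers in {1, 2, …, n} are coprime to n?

32155200

φ(5) = 5 − 1 = 4.
φ(11) = 11 − 1 = 10.
φ(29^2) = 29^2 − 29^1 = 841 − 29 = 812.
φ(991) = 991 − 1 = 990.
φ(45838705) = 4 × 10 × 812 × 990 = 32155200.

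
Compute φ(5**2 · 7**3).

φ(5^2) = 5^2 − 5^1 = 25 − 5 = 20.
φ(7^3) = 7^2·(7−1) = 49·6 = 294.
Multiply: 20 · 294 = 5880.

5880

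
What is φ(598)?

264

Factor 598: 598 = 2 * 13 * 23.
φ(2) = 2 − 1 = 1.
φ(13) = 13 − 1 = 12.
φ(23) = 23 − 1 = 22.
Multiply: 1 · 12 · 22 = 264.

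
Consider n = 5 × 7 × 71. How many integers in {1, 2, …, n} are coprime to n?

1680

φ(5) = 5 − 1 = 4.
φ(7) = 7 − 1 = 6.
φ(71) = 71 − 1 = 70.
Multiply: 4 · 6 · 70 = 1680.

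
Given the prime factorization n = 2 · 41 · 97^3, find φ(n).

36130560

φ(74839186) = 74839186 · (1 − 1/2) · (1 − 1/41) · (1 − 1/97)
       = 74839186 · 3840/7954 = 36130560.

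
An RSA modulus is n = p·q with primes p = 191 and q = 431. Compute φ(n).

81700

φ(82321) = 82321 · (1 − 1/191) · (1 − 1/431)
       = 82321 · 81700/82321 = 81700.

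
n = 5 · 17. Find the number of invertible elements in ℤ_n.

φ(85) = 85 · (1 − 1/5) · (1 − 1/17)
       = 85 · 64/85 = 64.

64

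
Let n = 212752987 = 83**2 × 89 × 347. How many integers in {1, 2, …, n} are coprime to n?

φ(212752987) = 212752987 · (1 − 1/83) · (1 − 1/89) · (1 − 1/347)
       = 212752987 · 2496736/2563289 = 207229088.

207229088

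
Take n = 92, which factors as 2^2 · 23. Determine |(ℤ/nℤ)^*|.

44

φ(92) = 92 · (1 − 1/2) · (1 − 1/23)
       = 92 · 22/46 = 44.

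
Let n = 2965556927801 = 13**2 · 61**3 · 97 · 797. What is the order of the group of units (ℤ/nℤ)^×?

2661459240960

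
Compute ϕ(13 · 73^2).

φ(13) = 13 − 1 = 12.
φ(73^2) = 73^1·(73−1) = 73·72 = 5256.
Multiply: 12 · 5256 = 63072.

63072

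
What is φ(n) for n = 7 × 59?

348

φ(7) = 7 − 1 = 6.
φ(59) = 59 − 1 = 58.
Since φ is multiplicative, φ(413) = 6 · 58 = 348.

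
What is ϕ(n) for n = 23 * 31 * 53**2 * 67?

120051360

φ(23) = 23 − 1 = 22.
φ(31) = 31 − 1 = 30.
φ(53^2) = 53^2 − 53^1 = 2809 − 53 = 2756.
φ(67) = 67 − 1 = 66.
Multiply: 22 · 30 · 2756 · 66 = 120051360.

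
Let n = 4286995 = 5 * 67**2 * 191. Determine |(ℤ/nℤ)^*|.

3360720

φ(4286995) = 4286995 · (1 − 1/5) · (1 − 1/67) · (1 − 1/191)
       = 4286995 · 50160/63985 = 3360720.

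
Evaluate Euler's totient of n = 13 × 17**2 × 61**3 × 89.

φ(75896317913) = 75896317913 · (1 − 1/13) · (1 − 1/17) · (1 − 1/61) · (1 − 1/89)
       = 75896317913 · 1013760/1199809 = 64127416320.

64127416320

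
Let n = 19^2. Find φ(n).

342

φ(361) = 361 · (1 − 1/19)
       = 361 · 18/19 = 342.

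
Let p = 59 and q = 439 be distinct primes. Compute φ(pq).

φ(25901) = 25901 · (1 − 1/59) · (1 − 1/439)
       = 25901 · 25404/25901 = 25404.

25404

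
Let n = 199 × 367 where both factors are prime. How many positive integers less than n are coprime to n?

72468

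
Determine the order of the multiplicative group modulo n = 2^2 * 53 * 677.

70304

φ(143524) = 143524 · (1 − 1/2) · (1 − 1/53) · (1 − 1/677)
       = 143524 · 35152/71762 = 70304.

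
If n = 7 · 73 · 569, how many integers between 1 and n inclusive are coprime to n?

245376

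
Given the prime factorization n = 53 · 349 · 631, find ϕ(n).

11400480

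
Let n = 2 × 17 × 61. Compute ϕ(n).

φ(2074) = 2074 · (1 − 1/2) · (1 − 1/17) · (1 − 1/61)
       = 2074 · 960/2074 = 960.

960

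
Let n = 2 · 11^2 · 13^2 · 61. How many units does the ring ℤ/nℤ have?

1029600

φ(2) = 2 − 1 = 1.
φ(11^2) = 11^2 − 11^1 = 121 − 11 = 110.
φ(13^2) = 13^2 − 13^1 = 169 − 13 = 156.
φ(61) = 61 − 1 = 60.
φ(2494778) = 1 × 110 × 156 × 60 = 1029600.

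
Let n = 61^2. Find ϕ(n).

φ(61^2) = 61^2 − 61^1 = 3721 − 61 = 3660.

3660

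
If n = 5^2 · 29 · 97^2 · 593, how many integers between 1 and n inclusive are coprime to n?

φ(5^2) = 5^2 − 5^1 = 25 − 5 = 20.
φ(29) = 29 − 1 = 28.
φ(97^2) = 97^2 − 97^1 = 9409 − 97 = 9312.
φ(593) = 593 − 1 = 592.
φ(4045164325) = 20 × 28 × 9312 × 592 = 3087114240.

3087114240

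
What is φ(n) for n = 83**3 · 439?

φ(83^3) = 83^2·(83−1) = 6889·82 = 564898.
φ(439) = 439 − 1 = 438.
φ(251014493) = 564898 × 438 = 247425324.

247425324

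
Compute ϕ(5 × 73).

288

φ(365) = 365 · (1 − 1/5) · (1 − 1/73)
       = 365 · 288/365 = 288.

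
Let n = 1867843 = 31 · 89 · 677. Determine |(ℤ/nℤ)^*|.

1784640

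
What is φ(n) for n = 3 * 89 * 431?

φ(3) = 3 − 1 = 2.
φ(89) = 89 − 1 = 88.
φ(431) = 431 − 1 = 430.
φ(115077) = 2 × 88 × 430 = 75680.

75680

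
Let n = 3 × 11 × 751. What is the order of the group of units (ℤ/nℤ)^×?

φ(24783) = 24783 · (1 − 1/3) · (1 − 1/11) · (1 − 1/751)
       = 24783 · 15000/24783 = 15000.

15000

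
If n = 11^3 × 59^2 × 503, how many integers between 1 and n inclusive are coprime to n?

2078591240

φ(11^3) = 11^3 − 11^2 = 1331 − 121 = 1210.
φ(59^2) = 59^2 − 59^1 = 3481 − 59 = 3422.
φ(503) = 503 − 1 = 502.
φ(2330505133) = 1210 × 3422 × 502 = 2078591240.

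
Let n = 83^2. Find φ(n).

φ(83^2) = 83^2 − 83^1 = 6889 − 83 = 6806.

6806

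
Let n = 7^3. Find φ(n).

φ(7^3) = 7^3 − 7^2 = 343 − 49 = 294.

294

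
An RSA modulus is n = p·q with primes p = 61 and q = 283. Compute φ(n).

16920

For distinct primes, φ(pq) = (p−1)(q−1) = 60 × 282 = 16920.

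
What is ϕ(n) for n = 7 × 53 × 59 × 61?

φ(7) = 7 − 1 = 6.
φ(53) = 53 − 1 = 52.
φ(59) = 59 − 1 = 58.
φ(61) = 61 − 1 = 60.
φ(1335229) = 6 × 52 × 58 × 60 = 1085760.

1085760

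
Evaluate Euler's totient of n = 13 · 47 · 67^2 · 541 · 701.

922676832000

φ(13) = 13 − 1 = 12.
φ(47) = 47 − 1 = 46.
φ(67^2) = 67^1·(67−1) = 67·66 = 4422.
φ(541) = 541 − 1 = 540.
φ(701) = 701 − 1 = 700.
Multiply: 12 · 46 · 4422 · 540 · 700 = 922676832000.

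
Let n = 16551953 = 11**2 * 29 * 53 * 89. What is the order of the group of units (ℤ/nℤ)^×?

φ(16551953) = 16551953 · (1 − 1/11) · (1 − 1/29) · (1 − 1/53) · (1 − 1/89)
       = 16551953 · 1281280/1504723 = 14094080.

14094080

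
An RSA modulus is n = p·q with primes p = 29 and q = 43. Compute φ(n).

1176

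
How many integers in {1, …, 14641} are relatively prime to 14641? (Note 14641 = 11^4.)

φ(11^4) = 11^3·(11−1) = 1331·10 = 13310.

13310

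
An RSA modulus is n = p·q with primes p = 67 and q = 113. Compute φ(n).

7392

φ(n) = (p − 1)(q − 1) = (67−1)(113−1) = 66·112 = 7392.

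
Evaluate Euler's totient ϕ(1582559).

Factor 1582559: 1582559 = 11**3 · 29 · 41.
φ(1582559) = 1582559 · (1 − 1/11) · (1 − 1/29) · (1 − 1/41)
       = 1582559 · 11200/13079 = 1355200.

1355200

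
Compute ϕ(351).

216

Prime factorization: 351 = 3^3 × 13.
φ(3^3) = 3^2·(3−1) = 9·2 = 18.
φ(13) = 13 − 1 = 12.
Since φ is multiplicative, φ(351) = 18 · 12 = 216.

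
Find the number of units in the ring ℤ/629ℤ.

First factor: 629 = 17 × 37.
φ(17) = 17 − 1 = 16.
φ(37) = 37 − 1 = 36.
Since φ is multiplicative, φ(629) = 16 · 36 = 576.

576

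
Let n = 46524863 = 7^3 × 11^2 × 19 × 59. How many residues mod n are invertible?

33762960

φ(7^3) = 7^2·(7−1) = 49·6 = 294.
φ(11^2) = 11^1·(11−1) = 11·10 = 110.
φ(19) = 19 − 1 = 18.
φ(59) = 59 − 1 = 58.
φ(46524863) = 294 × 110 × 18 × 58 = 33762960.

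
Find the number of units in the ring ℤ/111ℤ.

72

First factor: 111 = 3 · 37.
φ(3) = 3 − 1 = 2.
φ(37) = 37 − 1 = 36.
Multiply: 2 · 36 = 72.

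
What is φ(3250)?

1200

Factor 3250: 3250 = 2 * 5^3 * 13.
φ(2) = 2 − 1 = 1.
φ(5^3) = 5^3 − 5^2 = 125 − 25 = 100.
φ(13) = 13 − 1 = 12.
Since φ is multiplicative, φ(3250) = 1 · 100 · 12 = 1200.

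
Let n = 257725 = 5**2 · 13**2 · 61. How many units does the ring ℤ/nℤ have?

φ(5^2) = 5^2 − 5^1 = 25 − 5 = 20.
φ(13^2) = 13^2 − 13^1 = 169 − 13 = 156.
φ(61) = 61 − 1 = 60.
Multiply: 20 · 156 · 60 = 187200.

187200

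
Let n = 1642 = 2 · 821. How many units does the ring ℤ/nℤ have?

820

φ(1642) = 1642 · (1 − 1/2) · (1 − 1/821)
       = 1642 · 820/1642 = 820.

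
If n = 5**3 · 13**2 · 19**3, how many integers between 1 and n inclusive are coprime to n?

101368800

φ(144896375) = 144896375 · (1 − 1/5) · (1 − 1/13) · (1 − 1/19)
       = 144896375 · 864/1235 = 101368800.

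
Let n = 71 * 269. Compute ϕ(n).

18760

φ(19099) = 19099 · (1 − 1/71) · (1 − 1/269)
       = 19099 · 18760/19099 = 18760.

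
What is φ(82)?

First factor: 82 = 2 × 41.
φ(2) = 2 − 1 = 1.
φ(41) = 41 − 1 = 40.
φ(82) = 1 × 40 = 40.

40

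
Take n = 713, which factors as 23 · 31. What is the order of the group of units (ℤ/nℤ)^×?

660

φ(23) = 23 − 1 = 22.
φ(31) = 31 − 1 = 30.
Multiply: 22 · 30 = 660.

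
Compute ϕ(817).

First factor: 817 = 19 * 43.
φ(19) = 19 − 1 = 18.
φ(43) = 43 − 1 = 42.
φ(817) = 18 × 42 = 756.

756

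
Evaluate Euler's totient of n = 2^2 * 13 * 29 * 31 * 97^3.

18209802240

φ(2^2) = 2^1·(2−1) = 2·1 = 2.
φ(13) = 13 − 1 = 12.
φ(29) = 29 − 1 = 28.
φ(31) = 31 − 1 = 30.
φ(97^3) = 97^3 − 97^2 = 912673 − 9409 = 903264.
Multiply: 2 · 12 · 28 · 30 · 903264 = 18209802240.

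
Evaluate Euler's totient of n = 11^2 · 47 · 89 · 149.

65901440

φ(75415307) = 75415307 · (1 − 1/11) · (1 − 1/47) · (1 − 1/89) · (1 − 1/149)
       = 75415307 · 5991040/6855937 = 65901440.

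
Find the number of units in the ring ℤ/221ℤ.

221 = 13 · 17.
φ(221) = 221 · (1 − 1/13) · (1 − 1/17)
       = 221 · 192/221 = 192.

192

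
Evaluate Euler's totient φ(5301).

3240

First factor: 5301 = 3^2 · 19 · 31.
φ(3^2) = 3^1·(3−1) = 3·2 = 6.
φ(19) = 19 − 1 = 18.
φ(31) = 31 − 1 = 30.
Multiply: 6 · 18 · 30 = 3240.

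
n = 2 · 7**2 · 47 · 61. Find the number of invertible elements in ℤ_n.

115920

φ(280966) = 280966 · (1 − 1/2) · (1 − 1/7) · (1 − 1/47) · (1 − 1/61)
       = 280966 · 16560/40138 = 115920.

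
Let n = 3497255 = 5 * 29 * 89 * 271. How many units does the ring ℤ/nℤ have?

2661120

φ(3497255) = 3497255 · (1 − 1/5) · (1 − 1/29) · (1 − 1/89) · (1 − 1/271)
       = 3497255 · 2661120/3497255 = 2661120.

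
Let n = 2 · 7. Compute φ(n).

φ(2) = 2 − 1 = 1.
φ(7) = 7 − 1 = 6.
Multiply: 1 · 6 = 6.

6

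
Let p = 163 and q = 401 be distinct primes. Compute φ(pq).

64800

For distinct primes, φ(pq) = (p−1)(q−1) = 162 × 400 = 64800.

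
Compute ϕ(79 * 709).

55224

φ(56011) = 56011 · (1 − 1/79) · (1 − 1/709)
       = 56011 · 55224/56011 = 55224.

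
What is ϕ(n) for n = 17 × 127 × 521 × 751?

786240000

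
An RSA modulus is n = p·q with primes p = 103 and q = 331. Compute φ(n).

33660

φ(103) = 103 − 1 = 102.
φ(331) = 331 − 1 = 330.
Since φ is multiplicative, φ(34093) = 102 · 330 = 33660.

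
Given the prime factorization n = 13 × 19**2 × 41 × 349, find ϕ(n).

57127680

φ(67152137) = 67152137 · (1 − 1/13) · (1 − 1/19) · (1 − 1/41) · (1 − 1/349)
       = 67152137 · 3006720/3534323 = 57127680.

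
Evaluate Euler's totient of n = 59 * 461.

26680

φ(59) = 59 − 1 = 58.
φ(461) = 461 − 1 = 460.
Since φ is multiplicative, φ(27199) = 58 · 460 = 26680.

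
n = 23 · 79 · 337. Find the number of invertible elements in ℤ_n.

φ(612329) = 612329 · (1 − 1/23) · (1 − 1/79) · (1 − 1/337)
       = 612329 · 576576/612329 = 576576.

576576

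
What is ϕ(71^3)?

352870

φ(71^3) = 71^2·(71−1) = 5041·70 = 352870.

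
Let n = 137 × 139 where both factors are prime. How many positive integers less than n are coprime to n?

φ(19043) = 19043 · (1 − 1/137) · (1 − 1/139)
       = 19043 · 18768/19043 = 18768.

18768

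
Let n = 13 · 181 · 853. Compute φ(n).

φ(13) = 13 − 1 = 12.
φ(181) = 181 − 1 = 180.
φ(853) = 853 − 1 = 852.
Multiply: 12 · 180 · 852 = 1840320.

1840320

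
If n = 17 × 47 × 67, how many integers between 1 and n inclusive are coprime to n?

φ(17) = 17 − 1 = 16.
φ(47) = 47 − 1 = 46.
φ(67) = 67 − 1 = 66.
Since φ is multiplicative, φ(53533) = 16 · 46 · 66 = 48576.

48576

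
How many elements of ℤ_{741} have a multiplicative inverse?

Prime factorization: 741 = 3 · 13 · 19.
φ(3) = 3 − 1 = 2.
φ(13) = 13 − 1 = 12.
φ(19) = 19 − 1 = 18.
Multiply: 2 · 12 · 18 = 432.

432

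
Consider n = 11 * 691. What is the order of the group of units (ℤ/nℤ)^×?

φ(11) = 11 − 1 = 10.
φ(691) = 691 − 1 = 690.
Since φ is multiplicative, φ(7601) = 10 · 690 = 6900.

6900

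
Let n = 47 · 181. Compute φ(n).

φ(8507) = 8507 · (1 − 1/47) · (1 − 1/181)
       = 8507 · 8280/8507 = 8280.

8280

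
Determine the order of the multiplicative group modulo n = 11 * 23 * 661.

φ(167233) = 167233 · (1 − 1/11) · (1 − 1/23) · (1 − 1/661)
       = 167233 · 145200/167233 = 145200.

145200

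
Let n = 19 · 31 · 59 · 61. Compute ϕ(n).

φ(19) = 19 − 1 = 18.
φ(31) = 31 − 1 = 30.
φ(59) = 59 − 1 = 58.
φ(61) = 61 − 1 = 60.
φ(2119811) = 18 × 30 × 58 × 60 = 1879200.

1879200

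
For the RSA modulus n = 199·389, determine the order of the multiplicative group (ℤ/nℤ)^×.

76824

φ(77411) = 77411 · (1 − 1/199) · (1 − 1/389)
       = 77411 · 76824/77411 = 76824.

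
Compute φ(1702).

792

Prime factorization: 1702 = 2 · 23 · 37.
φ(1702) = 1702 · (1 − 1/2) · (1 − 1/23) · (1 − 1/37)
       = 1702 · 792/1702 = 792.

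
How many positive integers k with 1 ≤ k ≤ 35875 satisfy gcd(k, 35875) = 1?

Factor 35875: 35875 = 5**3 · 7 · 41.
φ(35875) = 35875 · (1 − 1/5) · (1 − 1/7) · (1 − 1/41)
       = 35875 · 960/1435 = 24000.

24000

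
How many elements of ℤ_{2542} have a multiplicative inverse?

Prime factorization: 2542 = 2 · 31 · 41.
φ(2) = 2 − 1 = 1.
φ(31) = 31 − 1 = 30.
φ(41) = 41 − 1 = 40.
Multiply: 1 · 30 · 40 = 1200.

1200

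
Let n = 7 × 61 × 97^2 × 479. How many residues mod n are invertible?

1602408960

φ(7) = 7 − 1 = 6.
φ(61) = 61 − 1 = 60.
φ(97^2) = 97^1·(97−1) = 97·96 = 9312.
φ(479) = 479 − 1 = 478.
φ(1924450997) = 6 × 60 × 9312 × 478 = 1602408960.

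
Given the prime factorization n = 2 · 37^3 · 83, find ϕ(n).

φ(8408398) = 8408398 · (1 − 1/2) · (1 − 1/37) · (1 − 1/83)
       = 8408398 · 2952/6142 = 4041288.

4041288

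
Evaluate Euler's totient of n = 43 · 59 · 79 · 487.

92343888

φ(43) = 43 − 1 = 42.
φ(59) = 59 − 1 = 58.
φ(79) = 79 − 1 = 78.
φ(487) = 487 − 1 = 486.
Multiply: 42 · 58 · 78 · 486 = 92343888.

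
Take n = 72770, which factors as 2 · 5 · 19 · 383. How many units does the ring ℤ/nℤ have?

φ(2) = 2 − 1 = 1.
φ(5) = 5 − 1 = 4.
φ(19) = 19 − 1 = 18.
φ(383) = 383 − 1 = 382.
Since φ is multiplicative, φ(72770) = 1 · 4 · 18 · 382 = 27504.

27504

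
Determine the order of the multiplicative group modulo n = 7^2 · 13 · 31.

φ(19747) = 19747 · (1 − 1/7) · (1 − 1/13) · (1 − 1/31)
       = 19747 · 2160/2821 = 15120.

15120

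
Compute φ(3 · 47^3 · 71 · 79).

1109624880

φ(1747029621) = 1747029621 · (1 − 1/3) · (1 − 1/47) · (1 − 1/71) · (1 − 1/79)
       = 1747029621 · 502320/790869 = 1109624880.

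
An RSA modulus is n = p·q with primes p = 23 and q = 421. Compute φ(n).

9240

For distinct primes, φ(pq) = (p−1)(q−1) = 22 × 420 = 9240.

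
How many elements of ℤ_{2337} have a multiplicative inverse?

Prime factorization: 2337 = 3 · 19 · 41.
φ(3) = 3 − 1 = 2.
φ(19) = 19 − 1 = 18.
φ(41) = 41 − 1 = 40.
φ(2337) = 2 × 18 × 40 = 1440.

1440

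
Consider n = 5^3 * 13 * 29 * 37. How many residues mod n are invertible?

φ(1743625) = 1743625 · (1 − 1/5) · (1 − 1/13) · (1 − 1/29) · (1 − 1/37)
       = 1743625 · 48384/69745 = 1209600.

1209600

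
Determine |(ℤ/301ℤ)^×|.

252

First factor: 301 = 7 * 43.
φ(301) = 301 · (1 − 1/7) · (1 − 1/43)
       = 301 · 252/301 = 252.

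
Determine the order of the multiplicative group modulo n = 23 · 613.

13464

φ(23) = 23 − 1 = 22.
φ(613) = 613 − 1 = 612.
φ(14099) = 22 × 612 = 13464.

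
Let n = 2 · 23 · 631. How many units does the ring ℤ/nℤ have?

φ(2) = 2 − 1 = 1.
φ(23) = 23 − 1 = 22.
φ(631) = 631 − 1 = 630.
Since φ is multiplicative, φ(29026) = 1 · 22 · 630 = 13860.

13860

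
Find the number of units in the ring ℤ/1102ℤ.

504

Prime factorization: 1102 = 2 * 19 * 29.
φ(1102) = 1102 · (1 − 1/2) · (1 − 1/19) · (1 − 1/29)
       = 1102 · 504/1102 = 504.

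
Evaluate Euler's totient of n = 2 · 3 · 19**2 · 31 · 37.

φ(2) = 2 − 1 = 1.
φ(3) = 3 − 1 = 2.
φ(19^2) = 19^2 − 19^1 = 361 − 19 = 342.
φ(31) = 31 − 1 = 30.
φ(37) = 37 − 1 = 36.
φ(2484402) = 1 × 2 × 342 × 30 × 36 = 738720.

738720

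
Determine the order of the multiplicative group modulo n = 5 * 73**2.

21024

φ(26645) = 26645 · (1 − 1/5) · (1 − 1/73)
       = 26645 · 288/365 = 21024.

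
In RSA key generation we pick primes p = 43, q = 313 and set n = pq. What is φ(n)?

13104

φ(n) = (p − 1)(q − 1) = (43−1)(313−1) = 42·312 = 13104.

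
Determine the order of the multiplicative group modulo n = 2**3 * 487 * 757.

1469664

φ(2949272) = 2949272 · (1 − 1/2) · (1 − 1/487) · (1 − 1/757)
       = 2949272 · 367416/737318 = 1469664.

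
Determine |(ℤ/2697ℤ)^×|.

1680

Prime factorization: 2697 = 3 · 29 · 31.
φ(3) = 3 − 1 = 2.
φ(29) = 29 − 1 = 28.
φ(31) = 31 − 1 = 30.
Multiply: 2 · 28 · 30 = 1680.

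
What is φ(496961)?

Prime factorization: 496961 = 17 × 23 × 31 × 41.
φ(496961) = 496961 · (1 − 1/17) · (1 − 1/23) · (1 − 1/31) · (1 − 1/41)
       = 496961 · 422400/496961 = 422400.

422400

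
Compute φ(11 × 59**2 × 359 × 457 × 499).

φ(11) = 11 − 1 = 10.
φ(59^2) = 59^1·(59−1) = 59·58 = 3422.
φ(359) = 359 − 1 = 358.
φ(457) = 457 − 1 = 456.
φ(499) = 499 − 1 = 498.
Since φ is multiplicative, φ(3134786030167) = 10 · 3422 · 358 · 456 · 498 = 2782000586880.

2782000586880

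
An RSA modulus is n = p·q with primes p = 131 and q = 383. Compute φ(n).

49660

φ(n) = (p − 1)(q − 1) = (131−1)(383−1) = 130·382 = 49660.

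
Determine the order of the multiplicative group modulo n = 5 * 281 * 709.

φ(5) = 5 − 1 = 4.
φ(281) = 281 − 1 = 280.
φ(709) = 709 − 1 = 708.
φ(996145) = 4 × 280 × 708 = 792960.

792960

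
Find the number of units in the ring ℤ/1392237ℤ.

Factor 1392237: 1392237 = 3^2 · 7^3 · 11 · 41.
φ(3^2) = 3^1·(3−1) = 3·2 = 6.
φ(7^3) = 7^2·(7−1) = 49·6 = 294.
φ(11) = 11 − 1 = 10.
φ(41) = 41 − 1 = 40.
Multiply: 6 · 294 · 10 · 40 = 705600.

705600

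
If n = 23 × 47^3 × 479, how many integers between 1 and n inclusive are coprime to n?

1068572824

φ(1143817991) = 1143817991 · (1 − 1/23) · (1 − 1/47) · (1 − 1/479)
       = 1143817991 · 483736/517799 = 1068572824.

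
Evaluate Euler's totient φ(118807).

118807 = 13**2 × 19 × 37.
φ(118807) = 118807 · (1 − 1/13) · (1 − 1/19) · (1 − 1/37)
       = 118807 · 7776/9139 = 101088.

101088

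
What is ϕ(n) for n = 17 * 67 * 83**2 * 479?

3435451008

φ(3758507509) = 3758507509 · (1 − 1/17) · (1 − 1/67) · (1 − 1/83) · (1 − 1/479)
       = 3758507509 · 41390976/45283223 = 3435451008.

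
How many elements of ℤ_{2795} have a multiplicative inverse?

First factor: 2795 = 5 · 13 · 43.
φ(5) = 5 − 1 = 4.
φ(13) = 13 − 1 = 12.
φ(43) = 43 − 1 = 42.
Multiply: 4 · 12 · 42 = 2016.

2016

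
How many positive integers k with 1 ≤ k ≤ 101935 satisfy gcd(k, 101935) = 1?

72576

101935 = 5 × 19 × 29 × 37.
φ(101935) = 101935 · (1 − 1/5) · (1 − 1/19) · (1 − 1/29) · (1 − 1/37)
       = 101935 · 72576/101935 = 72576.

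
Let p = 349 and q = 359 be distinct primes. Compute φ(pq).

124584

φ(n) = (p − 1)(q − 1) = (349−1)(359−1) = 348·358 = 124584.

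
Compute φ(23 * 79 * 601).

φ(1092017) = 1092017 · (1 − 1/23) · (1 − 1/79) · (1 − 1/601)
       = 1092017 · 1029600/1092017 = 1029600.

1029600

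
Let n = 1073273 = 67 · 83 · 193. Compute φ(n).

1039104

φ(67) = 67 − 1 = 66.
φ(83) = 83 − 1 = 82.
φ(193) = 193 − 1 = 192.
φ(1073273) = 66 × 82 × 192 = 1039104.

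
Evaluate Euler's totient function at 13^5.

342732

φ(13^5) = 13^5 − 13^4 = 371293 − 28561 = 342732.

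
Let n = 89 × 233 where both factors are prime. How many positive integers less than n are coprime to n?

20416

φ(20737) = 20737 · (1 − 1/89) · (1 − 1/233)
       = 20737 · 20416/20737 = 20416.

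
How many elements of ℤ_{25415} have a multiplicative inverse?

16896

Factor 25415: 25415 = 5 × 13 × 17 × 23.
φ(25415) = 25415 · (1 − 1/5) · (1 − 1/13) · (1 − 1/17) · (1 − 1/23)
       = 25415 · 16896/25415 = 16896.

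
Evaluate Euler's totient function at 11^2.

φ(11^2) = 11^1·(11−1) = 11·10 = 110.

110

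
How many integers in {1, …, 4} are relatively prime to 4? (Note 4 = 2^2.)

2

φ(4) = 4 · (1 − 1/2)
       = 4 · 1/2 = 2.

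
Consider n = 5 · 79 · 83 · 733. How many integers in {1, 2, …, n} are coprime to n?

φ(24031405) = 24031405 · (1 − 1/5) · (1 − 1/79) · (1 − 1/83) · (1 − 1/733)
       = 24031405 · 18727488/24031405 = 18727488.

18727488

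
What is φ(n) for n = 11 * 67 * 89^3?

460051680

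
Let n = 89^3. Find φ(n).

697048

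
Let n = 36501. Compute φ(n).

23276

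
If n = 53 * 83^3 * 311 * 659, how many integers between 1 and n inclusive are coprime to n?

5991850490080

φ(53) = 53 − 1 = 52.
φ(83^3) = 83^2·(83−1) = 6889·82 = 564898.
φ(311) = 311 − 1 = 310.
φ(659) = 659 − 1 = 658.
φ(6210920214739) = 52 × 564898 × 310 × 658 = 5991850490080.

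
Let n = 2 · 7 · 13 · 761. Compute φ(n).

54720

φ(138502) = 138502 · (1 − 1/2) · (1 − 1/7) · (1 − 1/13) · (1 − 1/761)
       = 138502 · 54720/138502 = 54720.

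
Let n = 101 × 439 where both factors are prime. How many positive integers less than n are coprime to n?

43800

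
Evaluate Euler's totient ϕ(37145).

25344

37145 = 5 * 17 * 19 * 23.
φ(5) = 5 − 1 = 4.
φ(17) = 17 − 1 = 16.
φ(19) = 19 − 1 = 18.
φ(23) = 23 − 1 = 22.
Multiply: 4 · 16 · 18 · 22 = 25344.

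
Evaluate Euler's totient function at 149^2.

φ(22201) = 22201 · (1 − 1/149)
       = 22201 · 148/149 = 22052.

22052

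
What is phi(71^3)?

352870

φ(357911) = 357911 · (1 − 1/71)
       = 357911 · 70/71 = 352870.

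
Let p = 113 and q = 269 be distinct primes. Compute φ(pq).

For distinct primes, φ(pq) = (p−1)(q−1) = 112 × 268 = 30016.

30016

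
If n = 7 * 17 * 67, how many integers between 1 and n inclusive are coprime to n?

6336

φ(7) = 7 − 1 = 6.
φ(17) = 17 − 1 = 16.
φ(67) = 67 − 1 = 66.
Since φ is multiplicative, φ(7973) = 6 · 16 · 66 = 6336.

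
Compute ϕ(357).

Factor 357: 357 = 3 × 7 × 17.
φ(357) = 357 · (1 − 1/3) · (1 − 1/7) · (1 − 1/17)
       = 357 · 192/357 = 192.

192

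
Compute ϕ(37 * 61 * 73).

φ(164761) = 164761 · (1 − 1/37) · (1 − 1/61) · (1 − 1/73)
       = 164761 · 155520/164761 = 155520.

155520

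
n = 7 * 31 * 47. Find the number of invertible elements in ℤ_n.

8280

φ(7) = 7 − 1 = 6.
φ(31) = 31 − 1 = 30.
φ(47) = 47 − 1 = 46.
φ(10199) = 6 × 30 × 46 = 8280.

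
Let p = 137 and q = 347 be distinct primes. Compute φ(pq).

47056

φ(n) = (p − 1)(q − 1) = (137−1)(347−1) = 136·346 = 47056.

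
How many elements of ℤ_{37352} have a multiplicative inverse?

Prime factorization: 37352 = 2^3 × 7 × 23 × 29.
φ(37352) = 37352 · (1 − 1/2) · (1 − 1/7) · (1 − 1/23) · (1 − 1/29)
       = 37352 · 3696/9338 = 14784.

14784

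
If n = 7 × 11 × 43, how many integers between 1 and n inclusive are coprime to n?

2520

φ(3311) = 3311 · (1 − 1/7) · (1 − 1/11) · (1 − 1/43)
       = 3311 · 2520/3311 = 2520.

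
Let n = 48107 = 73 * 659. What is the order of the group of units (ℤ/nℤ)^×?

47376

φ(73) = 73 − 1 = 72.
φ(659) = 659 − 1 = 658.
Since φ is multiplicative, φ(48107) = 72 · 658 = 47376.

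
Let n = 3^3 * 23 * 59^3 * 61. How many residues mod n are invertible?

φ(7779961899) = 7779961899 · (1 − 1/3) · (1 − 1/23) · (1 − 1/59) · (1 − 1/61)
       = 7779961899 · 153120/248331 = 4797096480.

4797096480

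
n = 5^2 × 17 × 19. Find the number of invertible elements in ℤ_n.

φ(8075) = 8075 · (1 − 1/5) · (1 − 1/17) · (1 − 1/19)
       = 8075 · 1152/1615 = 5760.

5760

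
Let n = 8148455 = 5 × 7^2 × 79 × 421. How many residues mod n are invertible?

5503680

φ(8148455) = 8148455 · (1 − 1/5) · (1 − 1/7) · (1 − 1/79) · (1 − 1/421)
       = 8148455 · 786240/1164065 = 5503680.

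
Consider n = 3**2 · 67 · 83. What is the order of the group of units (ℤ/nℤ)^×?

32472

φ(50049) = 50049 · (1 − 1/3) · (1 − 1/67) · (1 − 1/83)
       = 50049 · 10824/16683 = 32472.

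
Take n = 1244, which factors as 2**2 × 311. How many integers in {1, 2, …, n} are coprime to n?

620

φ(1244) = 1244 · (1 − 1/2) · (1 − 1/311)
       = 1244 · 310/622 = 620.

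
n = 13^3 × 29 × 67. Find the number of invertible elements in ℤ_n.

φ(13^3) = 13^2·(13−1) = 169·12 = 2028.
φ(29) = 29 − 1 = 28.
φ(67) = 67 − 1 = 66.
Multiply: 2028 · 28 · 66 = 3747744.

3747744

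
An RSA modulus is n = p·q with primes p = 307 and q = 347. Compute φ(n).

φ(n) = (p − 1)(q − 1) = (307−1)(347−1) = 306·346 = 105876.

105876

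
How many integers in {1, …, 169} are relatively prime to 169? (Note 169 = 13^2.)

156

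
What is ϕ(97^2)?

9312

φ(97^2) = 97^2 − 97^1 = 9409 − 97 = 9312.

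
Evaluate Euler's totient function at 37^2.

1332

φ(37^2) = 37^1·(37−1) = 37·36 = 1332.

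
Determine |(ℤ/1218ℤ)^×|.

336

Factor 1218: 1218 = 2 * 3 * 7 * 29.
φ(2) = 2 − 1 = 1.
φ(3) = 3 − 1 = 2.
φ(7) = 7 − 1 = 6.
φ(29) = 29 − 1 = 28.
φ(1218) = 1 × 2 × 6 × 28 = 336.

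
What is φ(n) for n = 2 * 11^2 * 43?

φ(10406) = 10406 · (1 − 1/2) · (1 − 1/11) · (1 − 1/43)
       = 10406 · 420/946 = 4620.

4620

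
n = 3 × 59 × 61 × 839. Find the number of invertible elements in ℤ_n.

5832480

φ(3) = 3 − 1 = 2.
φ(59) = 59 − 1 = 58.
φ(61) = 61 − 1 = 60.
φ(839) = 839 − 1 = 838.
φ(9058683) = 2 × 58 × 60 × 838 = 5832480.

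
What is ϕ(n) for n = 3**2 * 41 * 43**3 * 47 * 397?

339508350720

φ(3^2) = 3^1·(3−1) = 3·2 = 6.
φ(41) = 41 − 1 = 40.
φ(43^3) = 43^3 − 43^2 = 79507 − 1849 = 77658.
φ(47) = 47 − 1 = 46.
φ(397) = 397 − 1 = 396.
φ(547419290697) = 6 × 40 × 77658 × 46 × 396 = 339508350720.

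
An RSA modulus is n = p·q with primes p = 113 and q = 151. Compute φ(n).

16800

φ(17063) = 17063 · (1 − 1/113) · (1 − 1/151)
       = 17063 · 16800/17063 = 16800.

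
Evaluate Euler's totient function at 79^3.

486798

φ(79^3) = 79^2·(79−1) = 6241·78 = 486798.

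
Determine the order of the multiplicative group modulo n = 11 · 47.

φ(11) = 11 − 1 = 10.
φ(47) = 47 − 1 = 46.
φ(517) = 10 × 46 = 460.

460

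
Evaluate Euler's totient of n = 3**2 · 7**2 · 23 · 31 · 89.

14636160

φ(3^2) = 3^1·(3−1) = 3·2 = 6.
φ(7^2) = 7^1·(7−1) = 7·6 = 42.
φ(23) = 23 − 1 = 22.
φ(31) = 31 − 1 = 30.
φ(89) = 89 − 1 = 88.
Multiply: 6 · 42 · 22 · 30 · 88 = 14636160.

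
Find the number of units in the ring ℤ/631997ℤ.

544320

631997 = 19 · 29 · 31 · 37.
φ(19) = 19 − 1 = 18.
φ(29) = 29 − 1 = 28.
φ(31) = 31 − 1 = 30.
φ(37) = 37 − 1 = 36.
φ(631997) = 18 × 28 × 30 × 36 = 544320.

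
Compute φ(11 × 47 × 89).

40480

φ(11) = 11 − 1 = 10.
φ(47) = 47 − 1 = 46.
φ(89) = 89 − 1 = 88.
Multiply: 10 · 46 · 88 = 40480.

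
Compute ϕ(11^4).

13310

φ(11^4) = 11^4 − 11^3 = 14641 − 1331 = 13310.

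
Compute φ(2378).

First factor: 2378 = 2 · 29 · 41.
φ(2378) = 2378 · (1 − 1/2) · (1 − 1/29) · (1 − 1/41)
       = 2378 · 1120/2378 = 1120.

1120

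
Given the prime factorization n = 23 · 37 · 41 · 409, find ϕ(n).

12925440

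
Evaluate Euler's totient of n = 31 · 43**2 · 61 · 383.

φ(31) = 31 − 1 = 30.
φ(43^2) = 43^1·(43−1) = 43·42 = 1806.
φ(61) = 61 − 1 = 60.
φ(383) = 383 − 1 = 382.
Multiply: 30 · 1806 · 60 · 382 = 1241805600.

1241805600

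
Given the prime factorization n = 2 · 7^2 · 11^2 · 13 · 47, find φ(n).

φ(2) = 2 − 1 = 1.
φ(7^2) = 7^2 − 7^1 = 49 − 7 = 42.
φ(11^2) = 11^2 − 11^1 = 121 − 11 = 110.
φ(13) = 13 − 1 = 12.
φ(47) = 47 − 1 = 46.
Multiply: 1 · 42 · 110 · 12 · 46 = 2550240.

2550240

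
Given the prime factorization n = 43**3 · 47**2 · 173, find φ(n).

28878214512

φ(30384156599) = 30384156599 · (1 − 1/43) · (1 − 1/47) · (1 − 1/173)
       = 30384156599 · 332304/349633 = 28878214512.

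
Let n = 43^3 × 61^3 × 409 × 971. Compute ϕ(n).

6861657229660800

φ(43^3) = 43^3 − 43^2 = 79507 − 1849 = 77658.
φ(61^3) = 61^3 − 61^2 = 226981 − 3721 = 223260.
φ(409) = 409 − 1 = 408.
φ(971) = 971 − 1 = 970.
Since φ is multiplicative, φ(7167000086092013) = 77658 · 223260 · 408 · 970 = 6861657229660800.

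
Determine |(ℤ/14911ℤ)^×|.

12960

Factor 14911: 14911 = 13 · 31 · 37.
φ(13) = 13 − 1 = 12.
φ(31) = 31 − 1 = 30.
φ(37) = 37 − 1 = 36.
φ(14911) = 12 × 30 × 36 = 12960.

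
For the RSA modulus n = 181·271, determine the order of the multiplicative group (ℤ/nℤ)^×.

48600

φ(181) = 181 − 1 = 180.
φ(271) = 271 − 1 = 270.
φ(49051) = 180 × 270 = 48600.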